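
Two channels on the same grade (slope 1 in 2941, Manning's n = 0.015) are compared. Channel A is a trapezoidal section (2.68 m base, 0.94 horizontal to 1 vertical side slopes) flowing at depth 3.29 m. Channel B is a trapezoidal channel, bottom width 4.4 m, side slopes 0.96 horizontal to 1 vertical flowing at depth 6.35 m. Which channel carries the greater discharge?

Channel A: With bottom width b = 2.68 m and side slope z = 0.94: A = (b + zy)y = (2.68 + 0.94×3.29)×3.29 = 18.99 m²; P = b + 2y√(1+z²) = 2.68 + 2×3.29×1.372 = 11.71 m. Hydraulic radius R = A/P = 18.99/11.71 = 1.622 m. Q_A = (1/0.015)·18.99·1.622^(2/3)·√0.00034 = 32.23 m³/s.
Channel B: With bottom width b = 4.4 m and side slope z = 0.96: A = (b + zy)y = (4.4 + 0.96×6.35)×6.35 = 66.65 m²; P = b + 2y√(1+z²) = 4.4 + 2×6.35×1.386 = 22 m. Hydraulic radius R = A/P = 66.65/22 = 3.029 m. Q_B = (1/0.015)·66.65·3.029^(2/3)·√0.00034 = 171.5 m³/s.
Q_A = 32.23 m³/s vs Q_B = 171.5 m³/s, so channel B carries more.

channel B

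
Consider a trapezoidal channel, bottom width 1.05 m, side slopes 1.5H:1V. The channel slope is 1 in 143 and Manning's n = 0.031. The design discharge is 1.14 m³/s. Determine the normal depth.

Manning's equation rearranged: A R^(2/3) = nQ / (1·√S) = 0.031 × 1.14 / (√0.006993) = 0.4226.
Trying y = 0.417 m: A R^(2/3) = 0.2945 — short.
Trying y = 0.592 m: A R^(2/3) = 0.5809 — over.
Trying y = 0.503 m: A R^(2/3) = 0.422 — close enough.

y_n = 0.503 m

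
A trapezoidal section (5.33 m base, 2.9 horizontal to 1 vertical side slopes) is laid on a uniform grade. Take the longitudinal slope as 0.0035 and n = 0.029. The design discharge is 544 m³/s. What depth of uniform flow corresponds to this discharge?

y_n = 5.72 m

Manning's equation rearranged: A R^(2/3) = nQ / (1·√S) = 0.029 × 544 / (√0.0035) = 266.7.
Try y = 6.76 m: A R^(2/3) = 396 — over.
Try y = 4.69 m: A R^(2/3) = 168 — short.
Try y = 5.72 m: A R^(2/3) = 266.6 — ≈ 266.7.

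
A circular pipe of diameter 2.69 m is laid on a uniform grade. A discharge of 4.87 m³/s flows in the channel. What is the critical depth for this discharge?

At critical depth, Q² T / (g A³) = 1, i.e. A³/T = Q²/g = 4.87²/9.81 = 2.418.
Trying y = 1.12 m: A³/T = 4.233 — too large.
Trying y = 0.862 m: A³/T = 1.544 — too small.
Trying y = 0.968 m: A³/T = 2.416 — ≈ 2.418.

y_c = 0.968 m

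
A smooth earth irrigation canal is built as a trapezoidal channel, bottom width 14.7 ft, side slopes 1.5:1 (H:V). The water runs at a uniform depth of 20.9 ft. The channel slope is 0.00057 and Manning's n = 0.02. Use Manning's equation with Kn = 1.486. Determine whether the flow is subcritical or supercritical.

subcritical

With bottom width b = 14.7 ft and side slope z = 1.5: A = (b + zy)y = (14.7 + 1.5×20.9)×20.9 = 962.4 ft²; P = b + 2y√(1+z²) = 14.7 + 2×20.9×1.803 = 90.06 ft.
Hydraulic radius R = A/P = 962.4/90.06 = 10.69 ft.
V = (1.486/n) R^(2/3) √S = (1.486/0.02) × 10.69^(2/3) × √0.00057 = 8.607 ft/s. Hydraulic depth D_h = A/T = 962.4/77.4 = 12.43 ft.
Froude number Fr = V/√(g·D_h) = 8.607/√(32.2×12.43) = 0.43, which is less than 1, so the flow is subcritical.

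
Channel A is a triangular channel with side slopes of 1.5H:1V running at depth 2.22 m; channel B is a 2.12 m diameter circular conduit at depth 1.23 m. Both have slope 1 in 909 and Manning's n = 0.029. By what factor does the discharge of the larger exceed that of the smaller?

Channel A: For a triangular section with side slope z = 1.5: A = zy² = 1.5×2.22² = 7.393 m²; P = 2y√(1+z²) = 2×2.22×1.803 = 8.004 m. Hydraulic radius R = A/P = 7.393/8.004 = 0.9236 m. Q_A = (1/0.029)·7.393·0.9236^(2/3)·√0.0011 = 8.019 m³/s.
Channel B: For a circular section of diameter D = 2.12 m at depth y = 1.23 m, the central angle is θ = 2 arccos(1 − 2y/D) = 3.464 rad. Then A = (D²/8)(θ − sin θ) = 2.124 m² and P = Dθ/2 = 3.672 m. Hydraulic radius R = A/P = 2.124/3.672 = 0.5784 m. Q_B = (1/0.029)·2.124·0.5784^(2/3)·√0.0011 = 1.686 m³/s.
The larger discharge is 8.019 m³/s and the smaller is 1.686 m³/s; the ratio is 4.76.

4.76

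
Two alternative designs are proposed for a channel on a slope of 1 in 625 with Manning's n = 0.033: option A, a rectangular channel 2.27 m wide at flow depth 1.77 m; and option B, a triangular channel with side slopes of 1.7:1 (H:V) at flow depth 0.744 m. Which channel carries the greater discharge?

Channel A: Flow area A = b·y = 2.27 × 1.77 = 4.018 m². Wetted perimeter P = b + 2y = 2.27 + 2×1.77 = 5.81 m. Hydraulic radius R = A/P = 4.018/5.81 = 0.6915 m. Q_A = (1/0.033)·4.018·0.6915^(2/3)·√0.0016 = 3.809 m³/s.
Channel B: For a triangular section with side slope z = 1.7: A = zy² = 1.7×0.744² = 0.941 m²; P = 2y√(1+z²) = 2×0.744×1.972 = 2.935 m. Hydraulic radius R = A/P = 0.941/2.935 = 0.3206 m. Q_B = (1/0.033)·0.941·0.3206^(2/3)·√0.0016 = 0.5343 m³/s.
Q_A = 3.809 m³/s vs Q_B = 0.5343 m³/s, so channel A carries more.

channel A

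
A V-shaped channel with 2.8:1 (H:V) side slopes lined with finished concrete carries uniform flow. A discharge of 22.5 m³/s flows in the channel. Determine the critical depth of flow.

y_c = 1.67 m

At critical depth, Q² T / (g A³) = 1, i.e. A³/T = Q²/g = 22.5²/9.81 = 51.61.
At y = 1.47 m: A³/T = 26.91 — short.
At y = 2.01 m: A³/T = 128.6 — over.
At y = 1.67 m: A³/T = 50.92 — matches.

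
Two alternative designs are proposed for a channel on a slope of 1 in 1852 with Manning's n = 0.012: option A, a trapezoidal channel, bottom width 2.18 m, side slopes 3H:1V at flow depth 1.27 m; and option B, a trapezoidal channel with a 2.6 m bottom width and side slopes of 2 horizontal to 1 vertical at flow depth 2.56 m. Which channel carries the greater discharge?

channel B

Channel A: With bottom width b = 2.18 m and side slope z = 3: A = (b + zy)y = (2.18 + 3×1.27)×1.27 = 7.607 m²; P = b + 2y√(1+z²) = 2.18 + 2×1.27×3.162 = 10.21 m. Hydraulic radius R = A/P = 7.607/10.21 = 0.7449 m. Q_A = (1/0.012)·7.607·0.7449^(2/3)·√0.00054 = 12.11 m³/s.
Channel B: With bottom width b = 2.6 m and side slope z = 2: A = (b + zy)y = (2.6 + 2×2.56)×2.56 = 19.76 m²; P = b + 2y√(1+z²) = 2.6 + 2×2.56×2.236 = 14.05 m. Hydraulic radius R = A/P = 19.76/14.05 = 1.407 m. Q_B = (1/0.012)·19.76·1.407^(2/3)·√0.00054 = 48.05 m³/s.
Q_A = 12.11 m³/s vs Q_B = 48.05 m³/s, so channel B carries more.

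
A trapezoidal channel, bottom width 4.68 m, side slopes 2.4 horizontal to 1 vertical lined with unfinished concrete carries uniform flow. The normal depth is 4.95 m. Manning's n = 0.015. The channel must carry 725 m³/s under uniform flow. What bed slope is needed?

With bottom width b = 4.68 m and side slope z = 2.4: A = (b + zy)y = (4.68 + 2.4×4.95)×4.95 = 81.97 m²; P = b + 2y√(1+z²) = 4.68 + 2×4.95×2.6 = 30.42 m.
Hydraulic radius R = A/P = 81.97/30.42 = 2.695 m.
From Manning's equation, S = [nQ / (1 A R^(2/3))]² = [0.015 × 725 / (1 × 81.97 × 2.695^(2/3))]² = 0.00469.

S = 0.00469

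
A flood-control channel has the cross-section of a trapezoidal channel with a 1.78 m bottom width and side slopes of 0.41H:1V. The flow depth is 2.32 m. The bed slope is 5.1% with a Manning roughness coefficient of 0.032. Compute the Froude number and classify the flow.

With bottom width b = 1.78 m and side slope z = 0.41: A = (b + zy)y = (1.78 + 0.41×2.32)×2.32 = 6.336 m²; P = b + 2y√(1+z²) = 1.78 + 2×2.32×1.081 = 6.795 m.
Hydraulic radius R = A/P = 6.336/6.795 = 0.9325 m.
V = (1/n) R^(2/3) √S = (1/0.032) × 0.9325^(2/3) × √0.051 = 6.736 m/s. Hydraulic depth D_h = A/T = 6.336/3.682 = 1.721 m.
Froude number Fr = V/√(g·D_h) = 6.736/√(9.81×1.721) = 1.64, which is greater than 1, so the flow is supercritical.

supercritical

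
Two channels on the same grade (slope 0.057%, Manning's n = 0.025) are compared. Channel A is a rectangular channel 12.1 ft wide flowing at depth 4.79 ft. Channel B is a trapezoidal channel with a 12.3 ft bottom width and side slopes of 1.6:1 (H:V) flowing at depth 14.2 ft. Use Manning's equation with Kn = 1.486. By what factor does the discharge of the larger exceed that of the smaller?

17.1

Channel A: Flow area A = b·y = 12.1 × 4.79 = 57.96 ft². Wetted perimeter P = b + 2y = 12.1 + 2×4.79 = 21.68 ft. Hydraulic radius R = A/P = 57.96/21.68 = 2.673 ft. Q_A = (1.486/0.025)·57.96·2.673^(2/3)·√0.00057 = 158.4 ft³/s.
Channel B: With bottom width b = 12.3 ft and side slope z = 1.6: A = (b + zy)y = (12.3 + 1.6×14.2)×14.2 = 497.3 ft²; P = b + 2y√(1+z²) = 12.3 + 2×14.2×1.887 = 65.89 ft. Hydraulic radius R = A/P = 497.3/65.89 = 7.548 ft. Q_B = (1.486/0.025)·497.3·7.548^(2/3)·√0.00057 = 2715 ft³/s.
The larger discharge is 2715 ft³/s and the smaller is 158.4 ft³/s; the ratio is 17.1.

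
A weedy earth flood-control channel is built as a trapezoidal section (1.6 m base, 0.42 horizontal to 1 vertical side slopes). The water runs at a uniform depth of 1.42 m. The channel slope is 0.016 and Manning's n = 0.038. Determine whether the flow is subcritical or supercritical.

subcritical

With bottom width b = 1.6 m and side slope z = 0.42: A = (b + zy)y = (1.6 + 0.42×1.42)×1.42 = 3.119 m²; P = b + 2y√(1+z²) = 1.6 + 2×1.42×1.085 = 4.68 m.
Hydraulic radius R = A/P = 3.119/4.68 = 0.6664 m.
V = (1/n) R^(2/3) √S = (1/0.038) × 0.6664^(2/3) × √0.016 = 2.54 m/s. Hydraulic depth D_h = A/T = 3.119/2.793 = 1.117 m.
Froude number Fr = V/√(g·D_h) = 2.54/√(9.81×1.117) = 0.767, which is less than 1, so the flow is subcritical.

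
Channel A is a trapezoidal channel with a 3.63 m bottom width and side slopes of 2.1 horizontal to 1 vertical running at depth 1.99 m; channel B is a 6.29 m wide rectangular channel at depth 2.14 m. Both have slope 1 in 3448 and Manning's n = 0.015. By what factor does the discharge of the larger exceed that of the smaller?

1.11

Channel A: With bottom width b = 3.63 m and side slope z = 2.1: A = (b + zy)y = (3.63 + 2.1×1.99)×1.99 = 15.54 m²; P = b + 2y√(1+z²) = 3.63 + 2×1.99×2.326 = 12.89 m. Hydraulic radius R = A/P = 15.54/12.89 = 1.206 m. Q_A = (1/0.015)·15.54·1.206^(2/3)·√0.00029 = 19.99 m³/s.
Channel B: Flow area A = b·y = 6.29 × 2.14 = 13.46 m². Wetted perimeter P = b + 2y = 6.29 + 2×2.14 = 10.57 m. Hydraulic radius R = A/P = 13.46/10.57 = 1.273 m. Q_B = (1/0.015)·13.46·1.273^(2/3)·√0.00029 = 17.95 m³/s.
The larger discharge is 19.99 m³/s and the smaller is 17.95 m³/s; the ratio is 1.11.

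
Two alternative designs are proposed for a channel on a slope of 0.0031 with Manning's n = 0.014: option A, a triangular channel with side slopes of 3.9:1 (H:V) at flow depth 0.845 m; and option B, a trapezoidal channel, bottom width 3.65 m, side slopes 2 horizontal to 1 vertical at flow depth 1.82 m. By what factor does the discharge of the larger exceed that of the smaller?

Channel A: For a triangular section with side slope z = 3.9: A = zy² = 3.9×0.845² = 2.785 m²; P = 2y√(1+z²) = 2×0.845×4.026 = 6.804 m. Hydraulic radius R = A/P = 2.785/6.804 = 0.4093 m. Q_A = (1/0.014)·2.785·0.4093^(2/3)·√0.0031 = 6.105 m³/s.
Channel B: With bottom width b = 3.65 m and side slope z = 2: A = (b + zy)y = (3.65 + 2×1.82)×1.82 = 13.27 m²; P = b + 2y√(1+z²) = 3.65 + 2×1.82×2.236 = 11.79 m. Hydraulic radius R = A/P = 13.27/11.79 = 1.125 m. Q_B = (1/0.014)·13.27·1.125^(2/3)·√0.0031 = 57.09 m³/s.
The larger discharge is 57.09 m³/s and the smaller is 6.105 m³/s; the ratio is 9.35.

9.35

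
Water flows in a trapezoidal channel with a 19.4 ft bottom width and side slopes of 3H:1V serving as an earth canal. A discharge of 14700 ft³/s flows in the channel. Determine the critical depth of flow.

At critical depth, Q² T / (g A³) = 1, i.e. A³/T = Q²/g = 14700²/32.2 = 6711000.
Trying y = 15.9 ft: A³/T = 10580000 — over.
Trying y = 10.9 ft: A³/T = 2160000 — short.
Trying y = 14.3 ft: A³/T = 6721000 — matches.

y_c = 14.3 ft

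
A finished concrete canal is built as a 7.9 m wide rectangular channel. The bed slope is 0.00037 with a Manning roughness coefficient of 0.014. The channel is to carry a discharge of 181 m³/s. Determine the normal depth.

Manning's equation rearranged: A R^(2/3) = nQ / (1·√S) = 0.014 × 181 / (√0.00037) = 131.7.
At y = 7.02 m: A R^(2/3) = 102.9 — too small.
At y = 10 m: A R^(2/3) = 158.1 — too large.
At y = 8.59 m: A R^(2/3) = 131.8 — matches.

y_n = 8.59 m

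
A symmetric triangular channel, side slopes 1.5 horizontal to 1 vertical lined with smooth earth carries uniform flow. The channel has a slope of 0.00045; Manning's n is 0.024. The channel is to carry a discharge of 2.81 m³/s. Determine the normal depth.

y_n = 1.65 m

Manning's equation rearranged: A R^(2/3) = nQ / (1·√S) = 0.024 × 2.81 / (√0.00045) = 3.179.
At y = 1.29 m: A R^(2/3) = 1.648 — low.
At y = 2.05 m: A R^(2/3) = 5.669 — high.
At y = 1.65 m: A R^(2/3) = 3.178 — matches.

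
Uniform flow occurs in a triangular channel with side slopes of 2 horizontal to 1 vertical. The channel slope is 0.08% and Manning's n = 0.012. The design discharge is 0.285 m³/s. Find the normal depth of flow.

y_n = 0.427 m

Manning's equation rearranged: A R^(2/3) = nQ / (1·√S) = 0.012 × 0.285 / (√0.0008) = 0.1209.
At y = 0.532 m: A R^(2/3) = 0.2173 — too large.
At y = 0.341 m: A R^(2/3) = 0.06638 — too small.
At y = 0.427 m: A R^(2/3) = 0.1209 — matches.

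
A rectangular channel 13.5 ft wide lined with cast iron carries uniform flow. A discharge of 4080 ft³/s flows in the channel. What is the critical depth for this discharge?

y_c = 14.2 ft

For a rectangular channel, critical depth y_c = (q²/g)^(1/3) where q = Q/b = 4080/13.5 = 302.2 ft²/s.
So y_c = (302.2²/32.2)^(1/3) = 14.2 ft.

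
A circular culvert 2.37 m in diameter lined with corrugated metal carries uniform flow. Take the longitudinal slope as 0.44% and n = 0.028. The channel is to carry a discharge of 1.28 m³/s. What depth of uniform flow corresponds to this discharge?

Manning's equation rearranged: A R^(2/3) = nQ / (1·√S) = 0.028 × 1.28 / (√0.0044) = 0.5403.
At y = 0.504 m: A R^(2/3) = 0.3085 — low.
At y = 0.841 m: A R^(2/3) = 0.8398 — high.
At y = 0.668 m: A R^(2/3) = 0.5398 — close enough.

y_n = 0.668 m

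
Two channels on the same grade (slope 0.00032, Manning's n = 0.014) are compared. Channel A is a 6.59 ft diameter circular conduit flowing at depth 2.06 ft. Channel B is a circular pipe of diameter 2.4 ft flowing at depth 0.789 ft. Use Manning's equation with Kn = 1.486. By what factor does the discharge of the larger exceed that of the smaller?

13.4

Channel A: For a circular section of diameter D = 6.59 ft at depth y = 2.06 ft, the central angle is θ = 2 arccos(1 − 2y/D) = 2.373 rad. Then A = (D²/8)(θ − sin θ) = 9.11 ft² and P = Dθ/2 = 7.82 ft. Hydraulic radius R = A/P = 9.11/7.82 = 1.165 ft. Q_A = (1.486/0.014)·9.11·1.165^(2/3)·√0.00032 = 19.15 ft³/s.
Channel B: For a circular section of diameter D = 2.4 ft at depth y = 0.789 ft, the central angle is θ = 2 arccos(1 − 2y/D) = 2.442 rad. Then A = (D²/8)(θ − sin θ) = 1.295 ft² and P = Dθ/2 = 2.931 ft. Hydraulic radius R = A/P = 1.295/2.931 = 0.4419 ft. Q_B = (1.486/0.014)·1.295·0.4419^(2/3)·√0.00032 = 1.427 ft³/s.
The larger discharge is 19.15 ft³/s and the smaller is 1.427 ft³/s; the ratio is 13.4.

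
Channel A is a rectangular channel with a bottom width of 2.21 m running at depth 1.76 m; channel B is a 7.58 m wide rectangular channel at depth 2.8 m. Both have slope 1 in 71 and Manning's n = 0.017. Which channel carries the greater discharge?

Channel A: Flow area A = b·y = 2.21 × 1.76 = 3.89 m². Wetted perimeter P = b + 2y = 2.21 + 2×1.76 = 5.73 m. Hydraulic radius R = A/P = 3.89/5.73 = 0.6788 m. Q_A = (1/0.017)·3.89·0.6788^(2/3)·√0.01408 = 20.97 m³/s.
Channel B: Flow area A = b·y = 7.58 × 2.8 = 21.22 m². Wetted perimeter P = b + 2y = 7.58 + 2×2.8 = 13.18 m. Hydraulic radius R = A/P = 21.22/13.18 = 1.61 m. Q_B = (1/0.017)·21.22·1.61^(2/3)·√0.01408 = 203.6 m³/s.
Q_A = 20.97 m³/s vs Q_B = 203.6 m³/s, so channel B carries more.

channel B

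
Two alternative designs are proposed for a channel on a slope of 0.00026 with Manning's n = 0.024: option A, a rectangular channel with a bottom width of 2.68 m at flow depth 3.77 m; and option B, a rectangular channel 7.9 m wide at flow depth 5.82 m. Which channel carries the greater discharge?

channel B

Channel A: Flow area A = b·y = 2.68 × 3.77 = 10.1 m². Wetted perimeter P = b + 2y = 2.68 + 2×3.77 = 10.22 m. Hydraulic radius R = A/P = 10.1/10.22 = 0.9886 m. Q_A = (1/0.024)·10.1·0.9886^(2/3)·√0.00026 = 6.737 m³/s.
Channel B: Flow area A = b·y = 7.9 × 5.82 = 45.98 m². Wetted perimeter P = b + 2y = 7.9 + 2×5.82 = 19.54 m. Hydraulic radius R = A/P = 45.98/19.54 = 2.353 m. Q_B = (1/0.024)·45.98·2.353^(2/3)·√0.00026 = 54.65 m³/s.
Q_A = 6.737 m³/s vs Q_B = 54.65 m³/s, so channel B carries more.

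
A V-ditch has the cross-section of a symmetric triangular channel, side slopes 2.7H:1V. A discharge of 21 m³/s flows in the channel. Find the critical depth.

y_c = 1.65 m

At critical depth, Q² T / (g A³) = 1, i.e. A³/T = Q²/g = 21²/9.81 = 44.95.
At y = 2.06 m: A³/T = 135.2 — over.
At y = 1.43 m: A³/T = 21.8 — short.
At y = 1.65 m: A³/T = 44.58 — ≈ 44.95.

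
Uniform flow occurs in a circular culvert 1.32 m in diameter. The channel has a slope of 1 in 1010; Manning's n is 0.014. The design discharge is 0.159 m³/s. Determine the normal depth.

Manning's equation rearranged: A R^(2/3) = nQ / (1·√S) = 0.014 × 0.159 / (√0.0009901) = 0.07074.
Trying y = 0.2 m: A R^(2/3) = 0.03243 — low.
Trying y = 0.349 m: A R^(2/3) = 0.09999 — high.
Trying y = 0.293 m: A R^(2/3) = 0.07061 — matches.

y_n = 0.293 m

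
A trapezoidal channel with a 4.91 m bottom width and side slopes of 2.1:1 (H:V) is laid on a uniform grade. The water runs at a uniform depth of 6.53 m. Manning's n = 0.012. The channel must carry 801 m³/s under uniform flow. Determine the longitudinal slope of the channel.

With bottom width b = 4.91 m and side slope z = 2.1: A = (b + zy)y = (4.91 + 2.1×6.53)×6.53 = 121.6 m²; P = b + 2y√(1+z²) = 4.91 + 2×6.53×2.326 = 35.29 m.
Hydraulic radius R = A/P = 121.6/35.29 = 3.446 m.
From Manning's equation, S = [nQ / (1 A R^(2/3))]² = [0.012 × 801 / (1 × 121.6 × 3.446^(2/3))]² = 0.0012.

S = 0.0012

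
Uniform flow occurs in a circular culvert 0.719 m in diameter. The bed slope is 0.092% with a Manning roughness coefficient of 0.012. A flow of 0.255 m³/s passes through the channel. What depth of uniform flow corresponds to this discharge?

y_n = 0.478 m

Manning's equation rearranged: A R^(2/3) = nQ / (1·√S) = 0.012 × 0.255 / (√0.00092) = 0.1009.
At y = 0.346 m: A R^(2/3) = 0.06056 — short.
At y = 0.551 m: A R^(2/3) = 0.1208 — over.
At y = 0.478 m: A R^(2/3) = 0.101 — close enough.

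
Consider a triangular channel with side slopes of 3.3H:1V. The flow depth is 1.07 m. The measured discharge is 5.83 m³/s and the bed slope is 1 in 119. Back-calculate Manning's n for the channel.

For a triangular section with side slope z = 3.3: A = zy² = 3.3×1.07² = 3.778 m²; P = 2y√(1+z²) = 2×1.07×3.448 = 7.379 m.
Hydraulic radius R = A/P = 3.778/7.379 = 0.512 m.
Rearranging Manning's equation: n = (1/Q) A R^(2/3) S^(1/2) = (1/5.83) × 3.778 × 0.512^(2/3) × √0.008403 = 0.038.

n = 0.038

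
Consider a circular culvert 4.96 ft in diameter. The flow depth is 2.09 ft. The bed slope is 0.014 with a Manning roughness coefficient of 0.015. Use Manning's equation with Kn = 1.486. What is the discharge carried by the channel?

Q = 96.8 ft³/s

For a circular section of diameter D = 4.96 ft at depth y = 2.09 ft, the central angle is θ = 2 arccos(1 − 2y/D) = 2.826 rad. Then A = (D²/8)(θ − sin θ) = 7.735 ft² and P = Dθ/2 = 7.008 ft.
Hydraulic radius R = A/P = 7.735/7.008 = 1.104 ft.
Manning's equation: Q = (1.486/n) A R^(2/3) S^(1/2) = (1.486/0.015) × 7.735 × 1.104^(2/3) × 0.014^(1/2) = 96.8 ft³/s.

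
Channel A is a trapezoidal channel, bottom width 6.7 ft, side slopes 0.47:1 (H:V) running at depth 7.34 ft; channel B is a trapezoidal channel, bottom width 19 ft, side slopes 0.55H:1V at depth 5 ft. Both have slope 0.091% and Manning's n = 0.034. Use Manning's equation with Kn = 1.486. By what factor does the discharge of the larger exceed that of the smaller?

Channel A: With bottom width b = 6.7 ft and side slope z = 0.47: A = (b + zy)y = (6.7 + 0.47×7.34)×7.34 = 74.5 ft²; P = b + 2y√(1+z²) = 6.7 + 2×7.34×1.105 = 22.92 ft. Hydraulic radius R = A/P = 74.5/22.92 = 3.25 ft. Q_A = (1.486/0.034)·74.5·3.25^(2/3)·√0.00091 = 215.5 ft³/s.
Channel B: With bottom width b = 19 ft and side slope z = 0.55: A = (b + zy)y = (19 + 0.55×5)×5 = 108.8 ft²; P = b + 2y√(1+z²) = 19 + 2×5×1.141 = 30.41 ft. Hydraulic radius R = A/P = 108.8/30.41 = 3.576 ft. Q_B = (1.486/0.034)·108.8·3.576^(2/3)·√0.00091 = 335.3 ft³/s.
The larger discharge is 335.3 ft³/s and the smaller is 215.5 ft³/s; the ratio is 1.56.

1.56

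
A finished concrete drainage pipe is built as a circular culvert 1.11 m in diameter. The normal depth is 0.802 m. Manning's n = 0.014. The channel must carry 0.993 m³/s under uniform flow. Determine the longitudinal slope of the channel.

For a circular section of diameter D = 1.11 m at depth y = 0.802 m, the central angle is θ = 2 arccos(1 − 2y/D) = 4.064 rad. Then A = (D²/8)(θ − sin θ) = 0.7487 m² and P = Dθ/2 = 2.256 m.
Hydraulic radius R = A/P = 0.7487/2.256 = 0.3319 m.
From Manning's equation, S = [nQ / (1 A R^(2/3))]² = [0.014 × 0.993 / (1 × 0.7487 × 0.3319^(2/3))]² = 0.0015.

S = 0.0015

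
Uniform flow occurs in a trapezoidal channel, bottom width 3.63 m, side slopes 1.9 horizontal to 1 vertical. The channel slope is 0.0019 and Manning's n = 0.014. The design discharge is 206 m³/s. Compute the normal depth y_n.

Manning's equation rearranged: A R^(2/3) = nQ / (1·√S) = 0.014 × 206 / (√0.0019) = 66.16.
Trying y = 2.68 m: A R^(2/3) = 31.23 — short.
Trying y = 4.41 m: A R^(2/3) = 93.52 — over.
Trying y = 3.78 m: A R^(2/3) = 66.12 — ≈ 66.16.

y_n = 3.78 m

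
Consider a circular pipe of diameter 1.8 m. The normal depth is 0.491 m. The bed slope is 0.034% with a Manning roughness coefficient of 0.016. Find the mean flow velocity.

V = 0.498 m/s

For a circular section of diameter D = 1.8 m at depth y = 0.491 m, the central angle is θ = 2 arccos(1 − 2y/D) = 2.198 rad. Then A = (D²/8)(θ − sin θ) = 0.5623 m² and P = Dθ/2 = 1.978 m.
Hydraulic radius R = A/P = 0.5623/1.978 = 0.2843 m.
From Manning's equation, V = (1/n) R^(2/3) S^(1/2) = (1/0.016) × 0.2843^(2/3) × 0.00034^(1/2) = 0.498 m/s.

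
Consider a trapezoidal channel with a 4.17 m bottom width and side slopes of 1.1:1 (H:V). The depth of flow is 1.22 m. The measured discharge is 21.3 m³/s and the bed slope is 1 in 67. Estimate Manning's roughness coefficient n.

With bottom width b = 4.17 m and side slope z = 1.1: A = (b + zy)y = (4.17 + 1.1×1.22)×1.22 = 6.725 m²; P = b + 2y√(1+z²) = 4.17 + 2×1.22×1.487 = 7.797 m.
Hydraulic radius R = A/P = 6.725/7.797 = 0.8624 m.
Rearranging Manning's equation: n = (1/Q) A R^(2/3) S^(1/2) = (1/21.3) × 6.725 × 0.8624^(2/3) × √0.01493 = 0.0349.

n = 0.0349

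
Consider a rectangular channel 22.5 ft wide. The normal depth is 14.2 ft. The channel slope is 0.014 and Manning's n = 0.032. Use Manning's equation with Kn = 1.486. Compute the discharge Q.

Q = 5970 ft³/s

Flow area A = b·y = 22.5 × 14.2 = 319.5 ft². Wetted perimeter P = b + 2y = 22.5 + 2×14.2 = 50.9 ft.
Hydraulic radius R = A/P = 319.5/50.9 = 6.277 ft.
Manning's equation: Q = (1.486/n) A R^(2/3) S^(1/2) = (1.486/0.032) × 319.5 × 6.277^(2/3) × 0.014^(1/2) = 5970 ft³/s.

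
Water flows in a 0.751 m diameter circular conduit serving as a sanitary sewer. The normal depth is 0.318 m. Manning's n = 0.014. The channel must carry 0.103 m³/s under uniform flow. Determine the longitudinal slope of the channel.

S = 0.000706

For a circular section of diameter D = 0.751 m at depth y = 0.318 m, the central angle is θ = 2 arccos(1 − 2y/D) = 2.834 rad. Then A = (D²/8)(θ − sin θ) = 0.1785 m² and P = Dθ/2 = 1.064 m.
Hydraulic radius R = A/P = 0.1785/1.064 = 0.1677 m.
From Manning's equation, S = [nQ / (1 A R^(2/3))]² = [0.014 × 0.103 / (1 × 0.1785 × 0.1677^(2/3))]² = 0.000706.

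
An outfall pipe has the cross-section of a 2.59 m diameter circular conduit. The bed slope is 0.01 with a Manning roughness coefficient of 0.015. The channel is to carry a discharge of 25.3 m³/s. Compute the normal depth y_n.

Manning's equation rearranged: A R^(2/3) = nQ / (1·√S) = 0.015 × 25.3 / (√0.01) = 3.795.
Trying y = 1.6 m: A R^(2/3) = 2.769 — too small.
Trying y = 2.41 m: A R^(2/3) = 4.24 — too large.
Trying y = 2.04 m: A R^(2/3) = 3.794 — close enough.

y_n = 2.04 m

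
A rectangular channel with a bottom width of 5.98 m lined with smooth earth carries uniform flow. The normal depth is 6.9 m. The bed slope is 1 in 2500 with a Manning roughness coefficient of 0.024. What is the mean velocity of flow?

Flow area A = b·y = 5.98 × 6.9 = 41.26 m². Wetted perimeter P = b + 2y = 5.98 + 2×6.9 = 19.78 m.
Hydraulic radius R = A/P = 41.26/19.78 = 2.086 m.
From Manning's equation, V = (1/n) R^(2/3) S^(1/2) = (1/0.024) × 2.086^(2/3) × 0.0004^(1/2) = 1.36 m/s.

V = 1.36 m/s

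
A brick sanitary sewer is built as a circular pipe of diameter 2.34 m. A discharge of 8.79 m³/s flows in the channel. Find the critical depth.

At critical depth, Q² T / (g A³) = 1, i.e. A³/T = Q²/g = 8.79²/9.81 = 7.876.
At y = 1.16 m: A³/T = 4.112 — low.
At y = 1.68 m: A³/T = 17.14 — high.
At y = 1.38 m: A³/T = 7.984 — ≈ 7.876.

y_c = 1.38 m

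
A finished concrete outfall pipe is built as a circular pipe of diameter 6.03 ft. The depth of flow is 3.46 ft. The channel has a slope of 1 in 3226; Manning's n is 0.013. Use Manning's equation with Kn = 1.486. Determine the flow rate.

For a circular section of diameter D = 6.03 ft at depth y = 3.46 ft, the central angle is θ = 2 arccos(1 − 2y/D) = 3.438 rad. Then A = (D²/8)(θ − sin θ) = 16.95 ft² and P = Dθ/2 = 10.37 ft.
Hydraulic radius R = A/P = 16.95/10.37 = 1.636 ft.
Manning's equation: Q = (1.486/n) A R^(2/3) S^(1/2) = (1.486/0.013) × 16.95 × 1.636^(2/3) × 0.00031^(1/2) = 47.4 ft³/s.

Q = 47.4 ft³/s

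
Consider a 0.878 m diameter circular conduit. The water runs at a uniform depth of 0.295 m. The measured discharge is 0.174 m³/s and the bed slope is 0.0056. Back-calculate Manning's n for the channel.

For a circular section of diameter D = 0.878 m at depth y = 0.295 m, the central angle is θ = 2 arccos(1 − 2y/D) = 2.473 rad. Then A = (D²/8)(θ − sin θ) = 0.1786 m² and P = Dθ/2 = 1.086 m.
Hydraulic radius R = A/P = 0.1786/1.086 = 0.1645 m.
Rearranging Manning's equation: n = (1/Q) A R^(2/3) S^(1/2) = (1/0.174) × 0.1786 × 0.1645^(2/3) × √0.0056 = 0.0231.

n = 0.0231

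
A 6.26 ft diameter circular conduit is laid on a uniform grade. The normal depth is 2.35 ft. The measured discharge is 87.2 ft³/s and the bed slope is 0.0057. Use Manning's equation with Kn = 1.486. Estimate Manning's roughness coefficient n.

For a circular section of diameter D = 6.26 ft at depth y = 2.35 ft, the central angle is θ = 2 arccos(1 − 2y/D) = 2.638 rad. Then A = (D²/8)(θ − sin θ) = 10.56 ft² and P = Dθ/2 = 8.257 ft.
Hydraulic radius R = A/P = 10.56/8.257 = 1.279 ft.
Rearranging Manning's equation: n = (1.486/Q) A R^(2/3) S^(1/2) = (1.486/87.2) × 10.56 × 1.279^(2/3) × √0.0057 = 0.016.

n = 0.016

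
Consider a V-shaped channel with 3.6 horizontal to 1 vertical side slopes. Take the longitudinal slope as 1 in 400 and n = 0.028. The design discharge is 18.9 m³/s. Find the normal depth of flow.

y_n = 1.8 m

Manning's equation rearranged: A R^(2/3) = nQ / (1·√S) = 0.028 × 18.9 / (√0.0025) = 10.58.
At y = 1.38 m: A R^(2/3) = 5.222 — short.
At y = 2.13 m: A R^(2/3) = 16.62 — over.
At y = 1.8 m: A R^(2/3) = 10.61 — matches.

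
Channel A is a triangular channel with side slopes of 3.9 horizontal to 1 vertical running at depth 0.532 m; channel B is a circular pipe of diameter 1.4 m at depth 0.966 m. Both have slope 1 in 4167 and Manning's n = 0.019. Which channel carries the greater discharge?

Channel A: For a triangular section with side slope z = 3.9: A = zy² = 3.9×0.532² = 1.104 m²; P = 2y√(1+z²) = 2×0.532×4.026 = 4.284 m. Hydraulic radius R = A/P = 1.104/4.284 = 0.2577 m. Q_A = (1/0.019)·1.104·0.2577^(2/3)·√0.00024 = 0.3644 m³/s.
Channel B: For a circular section of diameter D = 1.4 m at depth y = 0.966 m, the central angle is θ = 2 arccos(1 − 2y/D) = 3.921 rad. Then A = (D²/8)(θ − sin θ) = 1.133 m² and P = Dθ/2 = 2.745 m. Hydraulic radius R = A/P = 1.133/2.745 = 0.4127 m. Q_B = (1/0.019)·1.133·0.4127^(2/3)·√0.00024 = 0.5121 m³/s.
Q_A = 0.3644 m³/s vs Q_B = 0.5121 m³/s, so channel B carries more.

channel B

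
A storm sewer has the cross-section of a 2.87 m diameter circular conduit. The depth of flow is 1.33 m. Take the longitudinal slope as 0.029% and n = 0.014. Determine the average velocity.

V = 0.943 m/s

For a circular section of diameter D = 2.87 m at depth y = 1.33 m, the central angle is θ = 2 arccos(1 − 2y/D) = 2.995 rad. Then A = (D²/8)(θ − sin θ) = 2.934 m² and P = Dθ/2 = 4.298 m.
Hydraulic radius R = A/P = 2.934/4.298 = 0.6825 m.
From Manning's equation, V = (1/n) R^(2/3) S^(1/2) = (1/0.014) × 0.6825^(2/3) × 0.00029^(1/2) = 0.943 m/s.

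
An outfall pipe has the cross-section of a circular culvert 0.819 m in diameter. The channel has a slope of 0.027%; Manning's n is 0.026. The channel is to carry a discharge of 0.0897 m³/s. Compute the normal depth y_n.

y_n = 0.542 m

Manning's equation rearranged: A R^(2/3) = nQ / (1·√S) = 0.026 × 0.0897 / (√0.00027) = 0.1419.
At y = 0.661 m: A R^(2/3) = 0.1804 — too large.
At y = 0.487 m: A R^(2/3) = 0.1213 — too small.
At y = 0.542 m: A R^(2/3) = 0.142 — matches.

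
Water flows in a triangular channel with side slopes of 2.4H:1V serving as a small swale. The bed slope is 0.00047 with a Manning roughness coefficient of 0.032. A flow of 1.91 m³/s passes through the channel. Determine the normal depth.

Manning's equation rearranged: A R^(2/3) = nQ / (1·√S) = 0.032 × 1.91 / (√0.00047) = 2.819.
At y = 1.12 m: A R^(2/3) = 1.939 — low.
At y = 1.29 m: A R^(2/3) = 2.827 — ≈ 2.819.

y_n = 1.29 m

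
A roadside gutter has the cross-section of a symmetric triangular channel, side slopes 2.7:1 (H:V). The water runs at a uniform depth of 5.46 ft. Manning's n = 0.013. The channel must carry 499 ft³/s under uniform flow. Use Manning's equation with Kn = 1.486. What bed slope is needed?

For a triangular section with side slope z = 2.7: A = zy² = 2.7×5.46² = 80.49 ft²; P = 2y√(1+z²) = 2×5.46×2.879 = 31.44 ft.
Hydraulic radius R = A/P = 80.49/31.44 = 2.56 ft.
From Manning's equation, S = [nQ / (1.486 A R^(2/3))]² = [0.013 × 499 / (1.486 × 80.49 × 2.56^(2/3))]² = 0.00084.

S = 0.00084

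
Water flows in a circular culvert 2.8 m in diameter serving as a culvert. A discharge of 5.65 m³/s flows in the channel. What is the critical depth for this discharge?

At critical depth, Q² T / (g A³) = 1, i.e. A³/T = Q²/g = 5.65²/9.81 = 3.254.
Trying y = 1.14 m: A³/T = 4.747 — over.
Trying y = 1.03 m: A³/T = 3.213 — close enough.

y_c = 1.03 m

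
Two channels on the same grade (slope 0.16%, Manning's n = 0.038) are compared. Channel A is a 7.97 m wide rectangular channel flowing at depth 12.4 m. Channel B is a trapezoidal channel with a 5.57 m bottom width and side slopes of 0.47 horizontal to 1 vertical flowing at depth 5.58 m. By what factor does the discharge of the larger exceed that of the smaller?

Channel A: Flow area A = b·y = 7.97 × 12.4 = 98.83 m². Wetted perimeter P = b + 2y = 7.97 + 2×12.4 = 32.77 m. Hydraulic radius R = A/P = 98.83/32.77 = 3.016 m. Q_A = (1/0.038)·98.83·3.016^(2/3)·√0.0016 = 217.1 m³/s.
Channel B: With bottom width b = 5.57 m and side slope z = 0.47: A = (b + zy)y = (5.57 + 0.47×5.58)×5.58 = 45.71 m²; P = b + 2y√(1+z²) = 5.57 + 2×5.58×1.105 = 17.9 m. Hydraulic radius R = A/P = 45.71/17.9 = 2.554 m. Q_B = (1/0.038)·45.71·2.554^(2/3)·√0.0016 = 89.9 m³/s.
The larger discharge is 217.1 m³/s and the smaller is 89.9 m³/s; the ratio is 2.42.

2.42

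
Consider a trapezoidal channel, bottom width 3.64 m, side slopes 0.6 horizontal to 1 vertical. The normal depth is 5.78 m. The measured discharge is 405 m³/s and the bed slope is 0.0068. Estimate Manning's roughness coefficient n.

With bottom width b = 3.64 m and side slope z = 0.6: A = (b + zy)y = (3.64 + 0.6×5.78)×5.78 = 41.08 m²; P = b + 2y√(1+z²) = 3.64 + 2×5.78×1.166 = 17.12 m.
Hydraulic radius R = A/P = 41.08/17.12 = 2.4 m.
Rearranging Manning's equation: n = (1/Q) A R^(2/3) S^(1/2) = (1/405) × 41.08 × 2.4^(2/3) × √0.0068 = 0.015.

n = 0.015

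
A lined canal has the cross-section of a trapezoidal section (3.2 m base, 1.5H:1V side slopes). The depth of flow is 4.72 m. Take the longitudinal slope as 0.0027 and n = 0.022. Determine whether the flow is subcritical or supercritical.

With bottom width b = 3.2 m and side slope z = 1.5: A = (b + zy)y = (3.2 + 1.5×4.72)×4.72 = 48.52 m²; P = b + 2y√(1+z²) = 3.2 + 2×4.72×1.803 = 20.22 m.
Hydraulic radius R = A/P = 48.52/20.22 = 2.4 m.
V = (1/n) R^(2/3) √S = (1/0.022) × 2.4^(2/3) × √0.0027 = 4.234 m/s. Hydraulic depth D_h = A/T = 48.52/17.36 = 2.795 m.
Froude number Fr = V/√(g·D_h) = 4.234/√(9.81×2.795) = 0.809, which is less than 1, so the flow is subcritical.

subcritical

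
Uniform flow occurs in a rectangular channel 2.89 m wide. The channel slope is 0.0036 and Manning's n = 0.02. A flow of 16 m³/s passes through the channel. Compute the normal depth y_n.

Manning's equation rearranged: A R^(2/3) = nQ / (1·√S) = 0.02 × 16 / (√0.0036) = 5.333.
Try y = 1.81 m: A R^(2/3) = 4.521 — too small.
Try y = 2.24 m: A R^(2/3) = 5.937 — too large.
Try y = 2.06 m: A R^(2/3) = 5.339 — matches.

y_n = 2.06 m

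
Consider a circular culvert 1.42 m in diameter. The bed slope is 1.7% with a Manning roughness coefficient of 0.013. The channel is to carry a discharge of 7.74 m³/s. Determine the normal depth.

Manning's equation rearranged: A R^(2/3) = nQ / (1·√S) = 0.013 × 7.74 / (√0.017) = 0.7717.
Try y = 1.32 m: A R^(2/3) = 0.8537 — too large.
Try y = 0.965 m: A R^(2/3) = 0.639 — too small.
Try y = 1.13 m: A R^(2/3) = 0.772 — ≈ 0.7717.

y_n = 1.13 m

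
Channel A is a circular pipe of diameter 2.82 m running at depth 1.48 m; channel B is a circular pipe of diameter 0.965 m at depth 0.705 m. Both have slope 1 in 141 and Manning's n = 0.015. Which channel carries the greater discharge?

Channel A: For a circular section of diameter D = 2.82 m at depth y = 1.48 m, the central angle is θ = 2 arccos(1 − 2y/D) = 3.241 rad. Then A = (D²/8)(θ − sin θ) = 3.32 m² and P = Dθ/2 = 4.57 m. Hydraulic radius R = A/P = 3.32/4.57 = 0.7266 m. Q_A = (1/0.015)·3.32·0.7266^(2/3)·√0.007092 = 15.07 m³/s.
Channel B: For a circular section of diameter D = 0.965 m at depth y = 0.705 m, the central angle is θ = 2 arccos(1 − 2y/D) = 4.1 rad. Then A = (D²/8)(θ − sin θ) = 0.5725 m² and P = Dθ/2 = 1.978 m. Hydraulic radius R = A/P = 0.5725/1.978 = 0.2894 m. Q_B = (1/0.015)·0.5725·0.2894^(2/3)·√0.007092 = 1.406 m³/s.
Q_A = 15.07 m³/s vs Q_B = 1.406 m³/s, so channel A carries more.

channel A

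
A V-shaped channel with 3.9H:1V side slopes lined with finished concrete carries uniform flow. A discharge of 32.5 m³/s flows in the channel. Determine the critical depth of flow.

At critical depth, Q² T / (g A³) = 1, i.e. A³/T = Q²/g = 32.5²/9.81 = 107.7.
Trying y = 1.18 m: A³/T = 17.4 — short.
Trying y = 1.97 m: A³/T = 225.6 — over.
Trying y = 1.7 m: A³/T = 108 — matches.

y_c = 1.7 m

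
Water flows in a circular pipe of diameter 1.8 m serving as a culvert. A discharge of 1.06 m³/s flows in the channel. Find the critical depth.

y_c = 0.495 m

At critical depth, Q² T / (g A³) = 1, i.e. A³/T = Q²/g = 1.06²/9.81 = 0.1145.
Trying y = 0.576 m: A³/T = 0.206 — high.
Trying y = 0.379 m: A³/T = 0.0404 — low.
Trying y = 0.495 m: A³/T = 0.1145 — close enough.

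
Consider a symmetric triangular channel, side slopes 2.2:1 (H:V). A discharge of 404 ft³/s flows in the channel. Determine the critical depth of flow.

At critical depth, Q² T / (g A³) = 1, i.e. A³/T = Q²/g = 404²/32.2 = 5069.
At y = 5.37 ft: A³/T = 10810 — high.
At y = 4.62 ft: A³/T = 5094 — matches.

y_c = 4.62 ft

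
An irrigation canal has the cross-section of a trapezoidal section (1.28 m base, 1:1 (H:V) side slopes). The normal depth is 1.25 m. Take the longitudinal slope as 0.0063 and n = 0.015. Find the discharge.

Q = 12.6 m³/s

With bottom width b = 1.28 m and side slope z = 1: A = (b + zy)y = (1.28 + 1×1.25)×1.25 = 3.163 m²; P = b + 2y√(1+z²) = 1.28 + 2×1.25×1.414 = 4.816 m.
Hydraulic radius R = A/P = 3.163/4.816 = 0.6567 m.
Manning's equation: Q = (1/n) A R^(2/3) S^(1/2) = (1/0.015) × 3.163 × 0.6567^(2/3) × 0.0063^(1/2) = 12.6 m³/s.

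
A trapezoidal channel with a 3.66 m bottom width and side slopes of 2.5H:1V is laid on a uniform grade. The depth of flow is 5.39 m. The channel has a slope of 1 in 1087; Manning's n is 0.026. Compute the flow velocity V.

V = 2.33 m/s

With bottom width b = 3.66 m and side slope z = 2.5: A = (b + zy)y = (3.66 + 2.5×5.39)×5.39 = 92.36 m²; P = b + 2y√(1+z²) = 3.66 + 2×5.39×2.693 = 32.69 m.
Hydraulic radius R = A/P = 92.36/32.69 = 2.826 m.
From Manning's equation, V = (1/n) R^(2/3) S^(1/2) = (1/0.026) × 2.826^(2/3) × 0.00092^(1/2) = 2.33 m/s.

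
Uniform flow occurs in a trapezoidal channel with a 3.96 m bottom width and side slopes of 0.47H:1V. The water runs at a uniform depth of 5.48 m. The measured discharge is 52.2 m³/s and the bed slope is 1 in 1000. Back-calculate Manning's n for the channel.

With bottom width b = 3.96 m and side slope z = 0.47: A = (b + zy)y = (3.96 + 0.47×5.48)×5.48 = 35.82 m²; P = b + 2y√(1+z²) = 3.96 + 2×5.48×1.105 = 16.07 m.
Hydraulic radius R = A/P = 35.82/16.07 = 2.229 m.
Rearranging Manning's equation: n = (1/Q) A R^(2/3) S^(1/2) = (1/52.2) × 35.82 × 2.229^(2/3) × √0.001 = 0.037.

n = 0.037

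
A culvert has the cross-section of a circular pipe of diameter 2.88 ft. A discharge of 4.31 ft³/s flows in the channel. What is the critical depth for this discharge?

y_c = 0.656 ft

At critical depth, Q² T / (g A³) = 1, i.e. A³/T = Q²/g = 4.31²/32.2 = 0.5769.
Trying y = 0.472 ft: A³/T = 0.1585 — low.
Trying y = 0.751 ft: A³/T = 0.976 — high.
Trying y = 0.656 ft: A³/T = 0.576 — close enough.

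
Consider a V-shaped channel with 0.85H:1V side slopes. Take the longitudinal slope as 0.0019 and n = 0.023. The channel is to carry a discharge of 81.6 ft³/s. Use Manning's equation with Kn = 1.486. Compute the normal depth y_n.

Manning's equation rearranged: A R^(2/3) = nQ / (1.486·√S) = 0.023 × 81.6 / (1.486 × √0.0019) = 28.97.
Try y = 5.63 ft: A R^(2/3) = 40.21 — over.
Try y = 4.98 ft: A R^(2/3) = 28.99 — matches.

y_n = 4.98 ft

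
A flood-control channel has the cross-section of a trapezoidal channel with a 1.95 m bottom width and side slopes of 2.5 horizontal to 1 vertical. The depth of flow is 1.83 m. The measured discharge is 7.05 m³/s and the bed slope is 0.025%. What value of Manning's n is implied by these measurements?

With bottom width b = 1.95 m and side slope z = 2.5: A = (b + zy)y = (1.95 + 2.5×1.83)×1.83 = 11.94 m²; P = b + 2y√(1+z²) = 1.95 + 2×1.83×2.693 = 11.8 m.
Hydraulic radius R = A/P = 11.94/11.8 = 1.012 m.
Rearranging Manning's equation: n = (1/Q) A R^(2/3) S^(1/2) = (1/7.05) × 11.94 × 1.012^(2/3) × √0.00025 = 0.027.

n = 0.027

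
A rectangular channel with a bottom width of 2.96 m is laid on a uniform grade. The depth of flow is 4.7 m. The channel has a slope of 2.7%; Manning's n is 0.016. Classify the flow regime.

Flow area A = b·y = 2.96 × 4.7 = 13.91 m². Wetted perimeter P = b + 2y = 2.96 + 2×4.7 = 12.36 m.
Hydraulic radius R = A/P = 13.91/12.36 = 1.126 m.
V = (1/n) R^(2/3) √S = (1/0.016) × 1.126^(2/3) × √0.027 = 11.11 m/s. Hydraulic depth D_h = A/T = 13.91/2.96 = 4.7 m.
Froude number Fr = V/√(g·D_h) = 11.11/√(9.81×4.7) = 1.64, which is greater than 1, so the flow is supercritical.

supercritical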